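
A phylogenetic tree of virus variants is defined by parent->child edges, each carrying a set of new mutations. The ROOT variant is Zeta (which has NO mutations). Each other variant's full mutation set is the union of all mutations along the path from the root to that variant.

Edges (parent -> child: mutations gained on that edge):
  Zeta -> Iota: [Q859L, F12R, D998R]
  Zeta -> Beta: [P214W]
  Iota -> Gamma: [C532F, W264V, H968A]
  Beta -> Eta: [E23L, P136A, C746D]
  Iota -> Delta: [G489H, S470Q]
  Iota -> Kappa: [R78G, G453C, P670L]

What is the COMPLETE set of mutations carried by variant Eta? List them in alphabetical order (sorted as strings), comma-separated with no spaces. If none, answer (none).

Answer: C746D,E23L,P136A,P214W

Derivation:
At Zeta: gained [] -> total []
At Beta: gained ['P214W'] -> total ['P214W']
At Eta: gained ['E23L', 'P136A', 'C746D'] -> total ['C746D', 'E23L', 'P136A', 'P214W']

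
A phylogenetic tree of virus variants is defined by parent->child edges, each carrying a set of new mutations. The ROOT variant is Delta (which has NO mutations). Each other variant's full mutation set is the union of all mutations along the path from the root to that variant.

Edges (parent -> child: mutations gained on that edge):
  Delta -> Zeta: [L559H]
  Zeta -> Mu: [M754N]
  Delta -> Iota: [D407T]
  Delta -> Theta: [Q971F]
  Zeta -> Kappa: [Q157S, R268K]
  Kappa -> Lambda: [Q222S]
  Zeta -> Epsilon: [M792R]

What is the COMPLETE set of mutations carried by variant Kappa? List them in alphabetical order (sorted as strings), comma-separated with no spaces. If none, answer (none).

Answer: L559H,Q157S,R268K

Derivation:
At Delta: gained [] -> total []
At Zeta: gained ['L559H'] -> total ['L559H']
At Kappa: gained ['Q157S', 'R268K'] -> total ['L559H', 'Q157S', 'R268K']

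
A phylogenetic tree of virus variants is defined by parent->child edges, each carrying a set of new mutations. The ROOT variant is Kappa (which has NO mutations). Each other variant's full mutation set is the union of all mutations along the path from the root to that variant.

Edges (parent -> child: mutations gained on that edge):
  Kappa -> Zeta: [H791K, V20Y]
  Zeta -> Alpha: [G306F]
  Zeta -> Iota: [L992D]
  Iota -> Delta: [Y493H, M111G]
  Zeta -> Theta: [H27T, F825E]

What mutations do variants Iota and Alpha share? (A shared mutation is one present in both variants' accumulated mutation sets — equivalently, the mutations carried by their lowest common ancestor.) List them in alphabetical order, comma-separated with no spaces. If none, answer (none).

Accumulating mutations along path to Iota:
  At Kappa: gained [] -> total []
  At Zeta: gained ['H791K', 'V20Y'] -> total ['H791K', 'V20Y']
  At Iota: gained ['L992D'] -> total ['H791K', 'L992D', 'V20Y']
Mutations(Iota) = ['H791K', 'L992D', 'V20Y']
Accumulating mutations along path to Alpha:
  At Kappa: gained [] -> total []
  At Zeta: gained ['H791K', 'V20Y'] -> total ['H791K', 'V20Y']
  At Alpha: gained ['G306F'] -> total ['G306F', 'H791K', 'V20Y']
Mutations(Alpha) = ['G306F', 'H791K', 'V20Y']
Intersection: ['H791K', 'L992D', 'V20Y'] ∩ ['G306F', 'H791K', 'V20Y'] = ['H791K', 'V20Y']

Answer: H791K,V20Y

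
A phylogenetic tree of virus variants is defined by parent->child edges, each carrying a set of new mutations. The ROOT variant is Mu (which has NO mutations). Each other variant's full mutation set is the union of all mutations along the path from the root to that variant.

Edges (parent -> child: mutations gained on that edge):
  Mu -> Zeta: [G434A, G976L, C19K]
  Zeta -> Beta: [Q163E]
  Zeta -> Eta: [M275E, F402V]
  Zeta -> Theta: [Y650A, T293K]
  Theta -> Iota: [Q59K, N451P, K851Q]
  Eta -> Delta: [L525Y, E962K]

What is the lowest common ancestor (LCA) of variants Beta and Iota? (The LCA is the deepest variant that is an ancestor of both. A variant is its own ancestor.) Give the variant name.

Answer: Zeta

Derivation:
Path from root to Beta: Mu -> Zeta -> Beta
  ancestors of Beta: {Mu, Zeta, Beta}
Path from root to Iota: Mu -> Zeta -> Theta -> Iota
  ancestors of Iota: {Mu, Zeta, Theta, Iota}
Common ancestors: {Mu, Zeta}
Walk up from Iota: Iota (not in ancestors of Beta), Theta (not in ancestors of Beta), Zeta (in ancestors of Beta), Mu (in ancestors of Beta)
Deepest common ancestor (LCA) = Zeta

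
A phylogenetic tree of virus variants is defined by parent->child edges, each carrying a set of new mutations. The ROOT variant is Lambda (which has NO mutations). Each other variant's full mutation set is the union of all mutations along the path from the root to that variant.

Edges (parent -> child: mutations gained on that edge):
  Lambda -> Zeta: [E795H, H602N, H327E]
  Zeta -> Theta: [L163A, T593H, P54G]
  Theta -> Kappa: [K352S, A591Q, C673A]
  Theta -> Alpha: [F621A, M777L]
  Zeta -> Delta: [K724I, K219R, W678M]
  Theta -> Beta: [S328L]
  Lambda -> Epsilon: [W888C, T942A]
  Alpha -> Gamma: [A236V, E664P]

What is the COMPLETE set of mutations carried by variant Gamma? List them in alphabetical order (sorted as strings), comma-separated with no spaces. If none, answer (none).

At Lambda: gained [] -> total []
At Zeta: gained ['E795H', 'H602N', 'H327E'] -> total ['E795H', 'H327E', 'H602N']
At Theta: gained ['L163A', 'T593H', 'P54G'] -> total ['E795H', 'H327E', 'H602N', 'L163A', 'P54G', 'T593H']
At Alpha: gained ['F621A', 'M777L'] -> total ['E795H', 'F621A', 'H327E', 'H602N', 'L163A', 'M777L', 'P54G', 'T593H']
At Gamma: gained ['A236V', 'E664P'] -> total ['A236V', 'E664P', 'E795H', 'F621A', 'H327E', 'H602N', 'L163A', 'M777L', 'P54G', 'T593H']

Answer: A236V,E664P,E795H,F621A,H327E,H602N,L163A,M777L,P54G,T593H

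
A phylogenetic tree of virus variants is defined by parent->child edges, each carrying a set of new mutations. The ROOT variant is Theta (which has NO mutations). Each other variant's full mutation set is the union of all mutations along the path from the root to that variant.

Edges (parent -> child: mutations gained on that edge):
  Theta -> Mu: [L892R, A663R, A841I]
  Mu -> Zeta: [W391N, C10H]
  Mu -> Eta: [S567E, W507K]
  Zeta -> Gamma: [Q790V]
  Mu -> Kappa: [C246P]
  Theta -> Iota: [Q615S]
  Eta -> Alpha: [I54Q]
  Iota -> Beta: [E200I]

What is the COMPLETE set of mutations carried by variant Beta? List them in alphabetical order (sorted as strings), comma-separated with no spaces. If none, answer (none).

At Theta: gained [] -> total []
At Iota: gained ['Q615S'] -> total ['Q615S']
At Beta: gained ['E200I'] -> total ['E200I', 'Q615S']

Answer: E200I,Q615S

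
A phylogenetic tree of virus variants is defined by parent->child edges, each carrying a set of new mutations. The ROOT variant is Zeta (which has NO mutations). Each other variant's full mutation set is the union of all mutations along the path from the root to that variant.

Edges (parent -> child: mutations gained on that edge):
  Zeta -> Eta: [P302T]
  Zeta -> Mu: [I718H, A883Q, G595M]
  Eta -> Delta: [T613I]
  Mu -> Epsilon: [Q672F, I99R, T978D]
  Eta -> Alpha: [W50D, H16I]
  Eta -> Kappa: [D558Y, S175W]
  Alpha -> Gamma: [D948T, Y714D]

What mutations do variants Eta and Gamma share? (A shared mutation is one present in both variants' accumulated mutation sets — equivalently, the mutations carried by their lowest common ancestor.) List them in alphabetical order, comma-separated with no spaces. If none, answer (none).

Accumulating mutations along path to Eta:
  At Zeta: gained [] -> total []
  At Eta: gained ['P302T'] -> total ['P302T']
Mutations(Eta) = ['P302T']
Accumulating mutations along path to Gamma:
  At Zeta: gained [] -> total []
  At Eta: gained ['P302T'] -> total ['P302T']
  At Alpha: gained ['W50D', 'H16I'] -> total ['H16I', 'P302T', 'W50D']
  At Gamma: gained ['D948T', 'Y714D'] -> total ['D948T', 'H16I', 'P302T', 'W50D', 'Y714D']
Mutations(Gamma) = ['D948T', 'H16I', 'P302T', 'W50D', 'Y714D']
Intersection: ['P302T'] ∩ ['D948T', 'H16I', 'P302T', 'W50D', 'Y714D'] = ['P302T']

Answer: P302T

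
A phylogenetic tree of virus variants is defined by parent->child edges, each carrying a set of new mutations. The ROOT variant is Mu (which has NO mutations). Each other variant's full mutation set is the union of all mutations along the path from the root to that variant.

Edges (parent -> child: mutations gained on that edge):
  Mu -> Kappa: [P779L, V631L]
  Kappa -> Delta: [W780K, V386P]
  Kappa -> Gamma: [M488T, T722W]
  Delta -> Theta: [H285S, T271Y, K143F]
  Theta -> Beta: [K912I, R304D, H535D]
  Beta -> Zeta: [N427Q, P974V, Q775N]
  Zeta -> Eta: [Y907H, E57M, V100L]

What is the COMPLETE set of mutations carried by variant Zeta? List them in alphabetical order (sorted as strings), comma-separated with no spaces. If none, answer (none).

At Mu: gained [] -> total []
At Kappa: gained ['P779L', 'V631L'] -> total ['P779L', 'V631L']
At Delta: gained ['W780K', 'V386P'] -> total ['P779L', 'V386P', 'V631L', 'W780K']
At Theta: gained ['H285S', 'T271Y', 'K143F'] -> total ['H285S', 'K143F', 'P779L', 'T271Y', 'V386P', 'V631L', 'W780K']
At Beta: gained ['K912I', 'R304D', 'H535D'] -> total ['H285S', 'H535D', 'K143F', 'K912I', 'P779L', 'R304D', 'T271Y', 'V386P', 'V631L', 'W780K']
At Zeta: gained ['N427Q', 'P974V', 'Q775N'] -> total ['H285S', 'H535D', 'K143F', 'K912I', 'N427Q', 'P779L', 'P974V', 'Q775N', 'R304D', 'T271Y', 'V386P', 'V631L', 'W780K']

Answer: H285S,H535D,K143F,K912I,N427Q,P779L,P974V,Q775N,R304D,T271Y,V386P,V631L,W780K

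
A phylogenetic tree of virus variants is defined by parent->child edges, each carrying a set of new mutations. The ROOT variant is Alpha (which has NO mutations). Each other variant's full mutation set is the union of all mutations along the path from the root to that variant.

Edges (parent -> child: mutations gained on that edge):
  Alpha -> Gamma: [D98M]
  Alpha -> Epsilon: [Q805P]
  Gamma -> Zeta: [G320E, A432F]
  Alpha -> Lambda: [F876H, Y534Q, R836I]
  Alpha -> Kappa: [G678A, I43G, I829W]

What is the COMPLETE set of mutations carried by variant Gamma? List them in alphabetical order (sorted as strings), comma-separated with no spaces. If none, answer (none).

Answer: D98M

Derivation:
At Alpha: gained [] -> total []
At Gamma: gained ['D98M'] -> total ['D98M']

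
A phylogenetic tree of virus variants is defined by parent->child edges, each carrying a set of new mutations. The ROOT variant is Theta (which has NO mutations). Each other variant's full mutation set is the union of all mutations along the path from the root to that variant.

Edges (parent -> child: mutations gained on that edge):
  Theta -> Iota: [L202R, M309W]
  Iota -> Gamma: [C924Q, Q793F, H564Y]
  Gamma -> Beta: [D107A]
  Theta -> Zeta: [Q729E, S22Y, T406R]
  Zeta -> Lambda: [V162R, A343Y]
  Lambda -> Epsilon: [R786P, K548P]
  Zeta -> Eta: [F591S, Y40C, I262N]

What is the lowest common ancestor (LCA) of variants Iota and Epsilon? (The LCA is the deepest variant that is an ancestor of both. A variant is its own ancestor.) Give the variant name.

Answer: Theta

Derivation:
Path from root to Iota: Theta -> Iota
  ancestors of Iota: {Theta, Iota}
Path from root to Epsilon: Theta -> Zeta -> Lambda -> Epsilon
  ancestors of Epsilon: {Theta, Zeta, Lambda, Epsilon}
Common ancestors: {Theta}
Walk up from Epsilon: Epsilon (not in ancestors of Iota), Lambda (not in ancestors of Iota), Zeta (not in ancestors of Iota), Theta (in ancestors of Iota)
Deepest common ancestor (LCA) = Theta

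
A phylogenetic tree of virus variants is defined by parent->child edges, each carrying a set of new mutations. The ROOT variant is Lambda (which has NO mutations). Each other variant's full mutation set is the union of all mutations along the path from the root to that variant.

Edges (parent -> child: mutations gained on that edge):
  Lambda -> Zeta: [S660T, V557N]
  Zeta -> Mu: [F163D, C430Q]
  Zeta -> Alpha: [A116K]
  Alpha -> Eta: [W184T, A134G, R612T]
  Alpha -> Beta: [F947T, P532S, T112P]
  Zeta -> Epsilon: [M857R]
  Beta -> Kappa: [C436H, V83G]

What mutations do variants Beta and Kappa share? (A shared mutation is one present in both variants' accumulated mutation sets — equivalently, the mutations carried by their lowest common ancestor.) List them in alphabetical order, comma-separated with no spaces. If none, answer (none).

Answer: A116K,F947T,P532S,S660T,T112P,V557N

Derivation:
Accumulating mutations along path to Beta:
  At Lambda: gained [] -> total []
  At Zeta: gained ['S660T', 'V557N'] -> total ['S660T', 'V557N']
  At Alpha: gained ['A116K'] -> total ['A116K', 'S660T', 'V557N']
  At Beta: gained ['F947T', 'P532S', 'T112P'] -> total ['A116K', 'F947T', 'P532S', 'S660T', 'T112P', 'V557N']
Mutations(Beta) = ['A116K', 'F947T', 'P532S', 'S660T', 'T112P', 'V557N']
Accumulating mutations along path to Kappa:
  At Lambda: gained [] -> total []
  At Zeta: gained ['S660T', 'V557N'] -> total ['S660T', 'V557N']
  At Alpha: gained ['A116K'] -> total ['A116K', 'S660T', 'V557N']
  At Beta: gained ['F947T', 'P532S', 'T112P'] -> total ['A116K', 'F947T', 'P532S', 'S660T', 'T112P', 'V557N']
  At Kappa: gained ['C436H', 'V83G'] -> total ['A116K', 'C436H', 'F947T', 'P532S', 'S660T', 'T112P', 'V557N', 'V83G']
Mutations(Kappa) = ['A116K', 'C436H', 'F947T', 'P532S', 'S660T', 'T112P', 'V557N', 'V83G']
Intersection: ['A116K', 'F947T', 'P532S', 'S660T', 'T112P', 'V557N'] ∩ ['A116K', 'C436H', 'F947T', 'P532S', 'S660T', 'T112P', 'V557N', 'V83G'] = ['A116K', 'F947T', 'P532S', 'S660T', 'T112P', 'V557N']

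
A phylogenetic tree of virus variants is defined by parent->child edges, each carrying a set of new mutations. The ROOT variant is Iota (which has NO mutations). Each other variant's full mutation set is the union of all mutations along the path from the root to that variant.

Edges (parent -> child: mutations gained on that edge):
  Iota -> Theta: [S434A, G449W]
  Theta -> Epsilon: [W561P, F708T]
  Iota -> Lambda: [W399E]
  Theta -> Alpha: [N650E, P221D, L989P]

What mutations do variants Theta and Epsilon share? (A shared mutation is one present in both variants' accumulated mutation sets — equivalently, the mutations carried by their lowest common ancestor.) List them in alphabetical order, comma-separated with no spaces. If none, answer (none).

Accumulating mutations along path to Theta:
  At Iota: gained [] -> total []
  At Theta: gained ['S434A', 'G449W'] -> total ['G449W', 'S434A']
Mutations(Theta) = ['G449W', 'S434A']
Accumulating mutations along path to Epsilon:
  At Iota: gained [] -> total []
  At Theta: gained ['S434A', 'G449W'] -> total ['G449W', 'S434A']
  At Epsilon: gained ['W561P', 'F708T'] -> total ['F708T', 'G449W', 'S434A', 'W561P']
Mutations(Epsilon) = ['F708T', 'G449W', 'S434A', 'W561P']
Intersection: ['G449W', 'S434A'] ∩ ['F708T', 'G449W', 'S434A', 'W561P'] = ['G449W', 'S434A']

Answer: G449W,S434A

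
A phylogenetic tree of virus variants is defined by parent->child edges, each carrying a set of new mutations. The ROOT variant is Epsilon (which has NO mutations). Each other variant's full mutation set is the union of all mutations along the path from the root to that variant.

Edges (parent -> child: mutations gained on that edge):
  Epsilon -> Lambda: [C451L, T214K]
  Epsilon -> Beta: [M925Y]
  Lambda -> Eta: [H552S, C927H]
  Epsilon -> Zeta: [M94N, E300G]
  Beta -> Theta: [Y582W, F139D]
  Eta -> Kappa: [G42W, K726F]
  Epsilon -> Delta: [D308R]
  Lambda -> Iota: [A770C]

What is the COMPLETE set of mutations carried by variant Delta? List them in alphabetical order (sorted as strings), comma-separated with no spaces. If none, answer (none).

Answer: D308R

Derivation:
At Epsilon: gained [] -> total []
At Delta: gained ['D308R'] -> total ['D308R']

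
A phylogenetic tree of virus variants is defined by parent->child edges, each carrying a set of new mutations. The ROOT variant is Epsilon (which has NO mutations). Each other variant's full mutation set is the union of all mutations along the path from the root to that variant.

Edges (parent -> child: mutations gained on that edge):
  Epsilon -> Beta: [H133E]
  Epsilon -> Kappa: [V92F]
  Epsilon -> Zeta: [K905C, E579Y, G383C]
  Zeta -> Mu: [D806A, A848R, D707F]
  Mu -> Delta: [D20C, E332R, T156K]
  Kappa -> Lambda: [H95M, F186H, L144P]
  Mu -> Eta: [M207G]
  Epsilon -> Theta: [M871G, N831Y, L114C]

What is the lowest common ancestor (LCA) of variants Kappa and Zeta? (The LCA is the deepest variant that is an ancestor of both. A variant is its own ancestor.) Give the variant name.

Answer: Epsilon

Derivation:
Path from root to Kappa: Epsilon -> Kappa
  ancestors of Kappa: {Epsilon, Kappa}
Path from root to Zeta: Epsilon -> Zeta
  ancestors of Zeta: {Epsilon, Zeta}
Common ancestors: {Epsilon}
Walk up from Zeta: Zeta (not in ancestors of Kappa), Epsilon (in ancestors of Kappa)
Deepest common ancestor (LCA) = Epsilon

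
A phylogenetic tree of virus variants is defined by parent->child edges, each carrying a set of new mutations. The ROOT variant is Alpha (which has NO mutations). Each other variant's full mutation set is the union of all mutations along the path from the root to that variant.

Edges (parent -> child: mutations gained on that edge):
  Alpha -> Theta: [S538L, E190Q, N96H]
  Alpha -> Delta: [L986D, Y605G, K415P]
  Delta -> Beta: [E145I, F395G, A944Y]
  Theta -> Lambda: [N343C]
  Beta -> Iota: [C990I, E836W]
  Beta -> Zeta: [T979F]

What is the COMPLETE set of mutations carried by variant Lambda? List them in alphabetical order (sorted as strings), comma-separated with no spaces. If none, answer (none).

At Alpha: gained [] -> total []
At Theta: gained ['S538L', 'E190Q', 'N96H'] -> total ['E190Q', 'N96H', 'S538L']
At Lambda: gained ['N343C'] -> total ['E190Q', 'N343C', 'N96H', 'S538L']

Answer: E190Q,N343C,N96H,S538L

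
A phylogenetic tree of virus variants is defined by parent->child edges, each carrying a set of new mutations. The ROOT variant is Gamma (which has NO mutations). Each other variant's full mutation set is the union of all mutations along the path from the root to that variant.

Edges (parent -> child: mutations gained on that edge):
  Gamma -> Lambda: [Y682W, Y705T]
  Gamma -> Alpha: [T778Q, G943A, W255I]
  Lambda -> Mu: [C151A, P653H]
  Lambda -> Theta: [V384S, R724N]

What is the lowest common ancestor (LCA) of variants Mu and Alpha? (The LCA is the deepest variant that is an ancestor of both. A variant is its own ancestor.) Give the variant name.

Answer: Gamma

Derivation:
Path from root to Mu: Gamma -> Lambda -> Mu
  ancestors of Mu: {Gamma, Lambda, Mu}
Path from root to Alpha: Gamma -> Alpha
  ancestors of Alpha: {Gamma, Alpha}
Common ancestors: {Gamma}
Walk up from Alpha: Alpha (not in ancestors of Mu), Gamma (in ancestors of Mu)
Deepest common ancestor (LCA) = Gamma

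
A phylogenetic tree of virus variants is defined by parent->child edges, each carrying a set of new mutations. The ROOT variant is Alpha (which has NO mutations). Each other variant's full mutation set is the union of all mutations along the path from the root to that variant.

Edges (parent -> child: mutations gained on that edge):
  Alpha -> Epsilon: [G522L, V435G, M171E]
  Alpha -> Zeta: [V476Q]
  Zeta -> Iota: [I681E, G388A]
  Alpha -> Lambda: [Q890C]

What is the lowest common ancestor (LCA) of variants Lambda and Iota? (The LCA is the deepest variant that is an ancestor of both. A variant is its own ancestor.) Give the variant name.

Answer: Alpha

Derivation:
Path from root to Lambda: Alpha -> Lambda
  ancestors of Lambda: {Alpha, Lambda}
Path from root to Iota: Alpha -> Zeta -> Iota
  ancestors of Iota: {Alpha, Zeta, Iota}
Common ancestors: {Alpha}
Walk up from Iota: Iota (not in ancestors of Lambda), Zeta (not in ancestors of Lambda), Alpha (in ancestors of Lambda)
Deepest common ancestor (LCA) = Alpha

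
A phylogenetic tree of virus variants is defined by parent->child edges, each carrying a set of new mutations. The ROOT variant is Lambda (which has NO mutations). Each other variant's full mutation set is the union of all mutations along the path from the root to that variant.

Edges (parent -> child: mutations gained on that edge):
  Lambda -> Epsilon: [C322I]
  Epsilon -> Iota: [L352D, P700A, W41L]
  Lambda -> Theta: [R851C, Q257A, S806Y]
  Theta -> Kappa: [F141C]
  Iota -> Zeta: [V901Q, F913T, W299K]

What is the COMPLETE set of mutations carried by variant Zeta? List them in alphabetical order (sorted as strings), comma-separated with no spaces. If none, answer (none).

Answer: C322I,F913T,L352D,P700A,V901Q,W299K,W41L

Derivation:
At Lambda: gained [] -> total []
At Epsilon: gained ['C322I'] -> total ['C322I']
At Iota: gained ['L352D', 'P700A', 'W41L'] -> total ['C322I', 'L352D', 'P700A', 'W41L']
At Zeta: gained ['V901Q', 'F913T', 'W299K'] -> total ['C322I', 'F913T', 'L352D', 'P700A', 'V901Q', 'W299K', 'W41L']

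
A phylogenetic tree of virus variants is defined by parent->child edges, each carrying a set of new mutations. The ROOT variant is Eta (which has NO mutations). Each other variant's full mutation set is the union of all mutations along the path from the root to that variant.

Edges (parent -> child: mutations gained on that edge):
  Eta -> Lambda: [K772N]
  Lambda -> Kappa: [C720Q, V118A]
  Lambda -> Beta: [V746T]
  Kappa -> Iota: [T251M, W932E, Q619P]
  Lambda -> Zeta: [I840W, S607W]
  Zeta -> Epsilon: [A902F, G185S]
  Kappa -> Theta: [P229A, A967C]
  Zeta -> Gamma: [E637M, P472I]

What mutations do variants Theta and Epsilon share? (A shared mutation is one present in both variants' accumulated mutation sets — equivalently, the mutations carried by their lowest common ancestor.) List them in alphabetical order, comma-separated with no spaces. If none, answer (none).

Answer: K772N

Derivation:
Accumulating mutations along path to Theta:
  At Eta: gained [] -> total []
  At Lambda: gained ['K772N'] -> total ['K772N']
  At Kappa: gained ['C720Q', 'V118A'] -> total ['C720Q', 'K772N', 'V118A']
  At Theta: gained ['P229A', 'A967C'] -> total ['A967C', 'C720Q', 'K772N', 'P229A', 'V118A']
Mutations(Theta) = ['A967C', 'C720Q', 'K772N', 'P229A', 'V118A']
Accumulating mutations along path to Epsilon:
  At Eta: gained [] -> total []
  At Lambda: gained ['K772N'] -> total ['K772N']
  At Zeta: gained ['I840W', 'S607W'] -> total ['I840W', 'K772N', 'S607W']
  At Epsilon: gained ['A902F', 'G185S'] -> total ['A902F', 'G185S', 'I840W', 'K772N', 'S607W']
Mutations(Epsilon) = ['A902F', 'G185S', 'I840W', 'K772N', 'S607W']
Intersection: ['A967C', 'C720Q', 'K772N', 'P229A', 'V118A'] ∩ ['A902F', 'G185S', 'I840W', 'K772N', 'S607W'] = ['K772N']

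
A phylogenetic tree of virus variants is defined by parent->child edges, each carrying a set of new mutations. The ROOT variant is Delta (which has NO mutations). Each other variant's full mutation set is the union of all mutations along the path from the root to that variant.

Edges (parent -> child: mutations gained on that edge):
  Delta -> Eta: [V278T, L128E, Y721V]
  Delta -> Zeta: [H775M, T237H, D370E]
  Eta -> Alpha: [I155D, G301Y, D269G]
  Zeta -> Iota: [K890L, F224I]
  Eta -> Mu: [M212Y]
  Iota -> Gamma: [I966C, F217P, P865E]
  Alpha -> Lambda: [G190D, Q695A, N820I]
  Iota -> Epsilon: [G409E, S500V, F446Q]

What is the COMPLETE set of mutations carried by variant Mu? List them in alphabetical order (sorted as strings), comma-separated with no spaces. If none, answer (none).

At Delta: gained [] -> total []
At Eta: gained ['V278T', 'L128E', 'Y721V'] -> total ['L128E', 'V278T', 'Y721V']
At Mu: gained ['M212Y'] -> total ['L128E', 'M212Y', 'V278T', 'Y721V']

Answer: L128E,M212Y,V278T,Y721V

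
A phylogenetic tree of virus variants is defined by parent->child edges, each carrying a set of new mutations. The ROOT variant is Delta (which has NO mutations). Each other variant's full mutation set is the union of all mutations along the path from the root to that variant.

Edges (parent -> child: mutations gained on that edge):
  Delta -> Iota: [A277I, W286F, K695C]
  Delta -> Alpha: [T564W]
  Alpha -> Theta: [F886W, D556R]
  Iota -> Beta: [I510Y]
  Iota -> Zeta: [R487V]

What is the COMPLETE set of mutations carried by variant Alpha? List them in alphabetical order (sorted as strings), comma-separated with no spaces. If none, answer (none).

Answer: T564W

Derivation:
At Delta: gained [] -> total []
At Alpha: gained ['T564W'] -> total ['T564W']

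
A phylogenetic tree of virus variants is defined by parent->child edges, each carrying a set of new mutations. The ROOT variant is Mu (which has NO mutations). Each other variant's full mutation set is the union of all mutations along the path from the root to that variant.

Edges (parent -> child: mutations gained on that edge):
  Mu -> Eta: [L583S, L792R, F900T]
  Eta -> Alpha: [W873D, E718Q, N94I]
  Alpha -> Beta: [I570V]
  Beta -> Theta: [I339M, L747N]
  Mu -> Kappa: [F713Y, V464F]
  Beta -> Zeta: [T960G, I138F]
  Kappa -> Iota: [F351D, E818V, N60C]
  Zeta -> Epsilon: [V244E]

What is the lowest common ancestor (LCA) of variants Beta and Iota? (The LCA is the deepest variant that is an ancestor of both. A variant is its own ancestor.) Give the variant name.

Path from root to Beta: Mu -> Eta -> Alpha -> Beta
  ancestors of Beta: {Mu, Eta, Alpha, Beta}
Path from root to Iota: Mu -> Kappa -> Iota
  ancestors of Iota: {Mu, Kappa, Iota}
Common ancestors: {Mu}
Walk up from Iota: Iota (not in ancestors of Beta), Kappa (not in ancestors of Beta), Mu (in ancestors of Beta)
Deepest common ancestor (LCA) = Mu

Answer: Mu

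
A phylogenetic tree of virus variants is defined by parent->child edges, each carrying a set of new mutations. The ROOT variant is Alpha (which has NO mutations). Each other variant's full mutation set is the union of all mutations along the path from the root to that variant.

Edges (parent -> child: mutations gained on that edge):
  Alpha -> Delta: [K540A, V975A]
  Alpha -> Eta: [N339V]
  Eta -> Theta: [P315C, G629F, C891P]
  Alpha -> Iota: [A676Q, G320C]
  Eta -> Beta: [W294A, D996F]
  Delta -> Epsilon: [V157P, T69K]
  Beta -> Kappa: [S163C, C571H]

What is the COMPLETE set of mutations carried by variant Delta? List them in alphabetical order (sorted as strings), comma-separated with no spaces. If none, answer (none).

Answer: K540A,V975A

Derivation:
At Alpha: gained [] -> total []
At Delta: gained ['K540A', 'V975A'] -> total ['K540A', 'V975A']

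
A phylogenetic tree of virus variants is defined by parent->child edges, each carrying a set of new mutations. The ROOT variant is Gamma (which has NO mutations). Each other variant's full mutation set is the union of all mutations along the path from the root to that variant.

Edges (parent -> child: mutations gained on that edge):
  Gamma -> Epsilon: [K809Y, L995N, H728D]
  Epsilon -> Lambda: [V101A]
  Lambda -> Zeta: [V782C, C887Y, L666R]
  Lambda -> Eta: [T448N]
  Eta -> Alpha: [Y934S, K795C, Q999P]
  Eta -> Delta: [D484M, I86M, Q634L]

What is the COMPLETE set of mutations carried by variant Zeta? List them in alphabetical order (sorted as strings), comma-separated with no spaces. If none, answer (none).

Answer: C887Y,H728D,K809Y,L666R,L995N,V101A,V782C

Derivation:
At Gamma: gained [] -> total []
At Epsilon: gained ['K809Y', 'L995N', 'H728D'] -> total ['H728D', 'K809Y', 'L995N']
At Lambda: gained ['V101A'] -> total ['H728D', 'K809Y', 'L995N', 'V101A']
At Zeta: gained ['V782C', 'C887Y', 'L666R'] -> total ['C887Y', 'H728D', 'K809Y', 'L666R', 'L995N', 'V101A', 'V782C']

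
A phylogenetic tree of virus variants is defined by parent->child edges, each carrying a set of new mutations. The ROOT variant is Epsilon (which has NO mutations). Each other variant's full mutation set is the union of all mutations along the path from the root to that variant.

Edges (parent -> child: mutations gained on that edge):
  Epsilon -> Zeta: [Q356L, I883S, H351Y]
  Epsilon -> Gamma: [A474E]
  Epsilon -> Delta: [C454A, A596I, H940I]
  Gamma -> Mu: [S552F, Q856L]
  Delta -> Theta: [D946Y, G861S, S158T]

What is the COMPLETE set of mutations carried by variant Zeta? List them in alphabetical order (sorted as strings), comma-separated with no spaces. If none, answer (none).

Answer: H351Y,I883S,Q356L

Derivation:
At Epsilon: gained [] -> total []
At Zeta: gained ['Q356L', 'I883S', 'H351Y'] -> total ['H351Y', 'I883S', 'Q356L']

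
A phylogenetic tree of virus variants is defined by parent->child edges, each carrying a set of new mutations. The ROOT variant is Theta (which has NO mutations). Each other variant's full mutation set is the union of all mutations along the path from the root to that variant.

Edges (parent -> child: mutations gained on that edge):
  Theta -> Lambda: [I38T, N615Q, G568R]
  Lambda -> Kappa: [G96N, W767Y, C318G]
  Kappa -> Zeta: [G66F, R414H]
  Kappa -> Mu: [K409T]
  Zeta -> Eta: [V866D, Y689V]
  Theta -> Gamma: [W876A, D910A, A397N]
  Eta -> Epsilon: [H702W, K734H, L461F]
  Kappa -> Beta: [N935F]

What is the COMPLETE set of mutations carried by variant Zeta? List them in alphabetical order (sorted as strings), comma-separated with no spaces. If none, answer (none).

At Theta: gained [] -> total []
At Lambda: gained ['I38T', 'N615Q', 'G568R'] -> total ['G568R', 'I38T', 'N615Q']
At Kappa: gained ['G96N', 'W767Y', 'C318G'] -> total ['C318G', 'G568R', 'G96N', 'I38T', 'N615Q', 'W767Y']
At Zeta: gained ['G66F', 'R414H'] -> total ['C318G', 'G568R', 'G66F', 'G96N', 'I38T', 'N615Q', 'R414H', 'W767Y']

Answer: C318G,G568R,G66F,G96N,I38T,N615Q,R414H,W767Y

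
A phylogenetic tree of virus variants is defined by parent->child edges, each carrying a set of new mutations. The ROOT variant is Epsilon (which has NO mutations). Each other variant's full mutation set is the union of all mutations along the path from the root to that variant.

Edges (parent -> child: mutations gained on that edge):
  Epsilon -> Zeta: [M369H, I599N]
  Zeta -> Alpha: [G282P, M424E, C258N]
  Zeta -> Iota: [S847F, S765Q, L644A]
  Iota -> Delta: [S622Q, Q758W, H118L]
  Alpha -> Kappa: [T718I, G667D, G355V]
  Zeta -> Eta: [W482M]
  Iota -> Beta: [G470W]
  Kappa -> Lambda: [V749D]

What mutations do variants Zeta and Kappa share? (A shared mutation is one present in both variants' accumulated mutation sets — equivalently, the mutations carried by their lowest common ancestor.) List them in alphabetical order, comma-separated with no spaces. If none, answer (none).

Accumulating mutations along path to Zeta:
  At Epsilon: gained [] -> total []
  At Zeta: gained ['M369H', 'I599N'] -> total ['I599N', 'M369H']
Mutations(Zeta) = ['I599N', 'M369H']
Accumulating mutations along path to Kappa:
  At Epsilon: gained [] -> total []
  At Zeta: gained ['M369H', 'I599N'] -> total ['I599N', 'M369H']
  At Alpha: gained ['G282P', 'M424E', 'C258N'] -> total ['C258N', 'G282P', 'I599N', 'M369H', 'M424E']
  At Kappa: gained ['T718I', 'G667D', 'G355V'] -> total ['C258N', 'G282P', 'G355V', 'G667D', 'I599N', 'M369H', 'M424E', 'T718I']
Mutations(Kappa) = ['C258N', 'G282P', 'G355V', 'G667D', 'I599N', 'M369H', 'M424E', 'T718I']
Intersection: ['I599N', 'M369H'] ∩ ['C258N', 'G282P', 'G355V', 'G667D', 'I599N', 'M369H', 'M424E', 'T718I'] = ['I599N', 'M369H']

Answer: I599N,M369H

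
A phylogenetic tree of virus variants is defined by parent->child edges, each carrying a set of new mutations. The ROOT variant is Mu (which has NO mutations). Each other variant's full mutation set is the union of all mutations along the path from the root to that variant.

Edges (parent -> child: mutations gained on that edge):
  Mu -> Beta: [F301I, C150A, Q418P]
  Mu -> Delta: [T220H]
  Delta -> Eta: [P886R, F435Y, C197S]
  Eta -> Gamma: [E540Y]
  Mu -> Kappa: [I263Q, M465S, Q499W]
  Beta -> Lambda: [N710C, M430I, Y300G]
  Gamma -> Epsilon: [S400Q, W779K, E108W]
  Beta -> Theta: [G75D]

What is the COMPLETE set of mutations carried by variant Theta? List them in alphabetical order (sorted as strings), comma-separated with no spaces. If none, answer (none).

At Mu: gained [] -> total []
At Beta: gained ['F301I', 'C150A', 'Q418P'] -> total ['C150A', 'F301I', 'Q418P']
At Theta: gained ['G75D'] -> total ['C150A', 'F301I', 'G75D', 'Q418P']

Answer: C150A,F301I,G75D,Q418P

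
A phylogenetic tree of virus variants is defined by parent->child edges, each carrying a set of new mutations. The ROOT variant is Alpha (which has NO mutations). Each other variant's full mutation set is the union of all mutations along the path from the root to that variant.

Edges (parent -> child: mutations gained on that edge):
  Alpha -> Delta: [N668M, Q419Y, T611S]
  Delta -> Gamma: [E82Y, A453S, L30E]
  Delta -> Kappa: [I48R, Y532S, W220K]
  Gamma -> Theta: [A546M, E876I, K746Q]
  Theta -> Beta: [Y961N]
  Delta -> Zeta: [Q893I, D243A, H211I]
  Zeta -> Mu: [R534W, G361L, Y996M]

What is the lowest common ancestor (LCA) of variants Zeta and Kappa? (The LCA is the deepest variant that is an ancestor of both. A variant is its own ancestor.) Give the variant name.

Path from root to Zeta: Alpha -> Delta -> Zeta
  ancestors of Zeta: {Alpha, Delta, Zeta}
Path from root to Kappa: Alpha -> Delta -> Kappa
  ancestors of Kappa: {Alpha, Delta, Kappa}
Common ancestors: {Alpha, Delta}
Walk up from Kappa: Kappa (not in ancestors of Zeta), Delta (in ancestors of Zeta), Alpha (in ancestors of Zeta)
Deepest common ancestor (LCA) = Delta

Answer: Delta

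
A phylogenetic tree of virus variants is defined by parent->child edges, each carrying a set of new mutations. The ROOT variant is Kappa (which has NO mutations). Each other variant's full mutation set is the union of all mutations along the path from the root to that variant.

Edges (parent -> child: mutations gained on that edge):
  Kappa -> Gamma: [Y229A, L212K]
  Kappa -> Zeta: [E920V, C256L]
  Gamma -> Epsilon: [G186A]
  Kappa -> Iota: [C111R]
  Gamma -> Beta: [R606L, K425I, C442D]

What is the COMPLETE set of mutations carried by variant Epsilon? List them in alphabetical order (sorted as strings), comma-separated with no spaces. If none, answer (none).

At Kappa: gained [] -> total []
At Gamma: gained ['Y229A', 'L212K'] -> total ['L212K', 'Y229A']
At Epsilon: gained ['G186A'] -> total ['G186A', 'L212K', 'Y229A']

Answer: G186A,L212K,Y229A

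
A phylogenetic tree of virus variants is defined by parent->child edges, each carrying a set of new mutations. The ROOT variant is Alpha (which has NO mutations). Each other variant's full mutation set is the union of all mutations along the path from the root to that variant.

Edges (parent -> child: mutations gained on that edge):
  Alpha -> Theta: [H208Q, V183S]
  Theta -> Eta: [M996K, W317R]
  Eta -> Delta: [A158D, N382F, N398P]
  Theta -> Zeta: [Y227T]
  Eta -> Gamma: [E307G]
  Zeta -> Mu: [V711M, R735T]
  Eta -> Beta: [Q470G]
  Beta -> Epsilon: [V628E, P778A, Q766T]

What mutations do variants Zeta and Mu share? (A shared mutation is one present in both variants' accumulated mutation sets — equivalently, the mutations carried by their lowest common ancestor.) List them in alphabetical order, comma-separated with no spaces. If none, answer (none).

Accumulating mutations along path to Zeta:
  At Alpha: gained [] -> total []
  At Theta: gained ['H208Q', 'V183S'] -> total ['H208Q', 'V183S']
  At Zeta: gained ['Y227T'] -> total ['H208Q', 'V183S', 'Y227T']
Mutations(Zeta) = ['H208Q', 'V183S', 'Y227T']
Accumulating mutations along path to Mu:
  At Alpha: gained [] -> total []
  At Theta: gained ['H208Q', 'V183S'] -> total ['H208Q', 'V183S']
  At Zeta: gained ['Y227T'] -> total ['H208Q', 'V183S', 'Y227T']
  At Mu: gained ['V711M', 'R735T'] -> total ['H208Q', 'R735T', 'V183S', 'V711M', 'Y227T']
Mutations(Mu) = ['H208Q', 'R735T', 'V183S', 'V711M', 'Y227T']
Intersection: ['H208Q', 'V183S', 'Y227T'] ∩ ['H208Q', 'R735T', 'V183S', 'V711M', 'Y227T'] = ['H208Q', 'V183S', 'Y227T']

Answer: H208Q,V183S,Y227T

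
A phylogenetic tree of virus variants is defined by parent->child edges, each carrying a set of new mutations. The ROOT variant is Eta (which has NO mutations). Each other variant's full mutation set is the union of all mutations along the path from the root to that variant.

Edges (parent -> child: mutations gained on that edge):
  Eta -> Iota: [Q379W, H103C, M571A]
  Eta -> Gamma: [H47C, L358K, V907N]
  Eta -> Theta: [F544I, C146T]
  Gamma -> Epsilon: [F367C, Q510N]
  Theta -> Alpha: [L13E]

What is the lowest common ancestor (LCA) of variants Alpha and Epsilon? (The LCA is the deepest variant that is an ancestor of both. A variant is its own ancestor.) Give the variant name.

Answer: Eta

Derivation:
Path from root to Alpha: Eta -> Theta -> Alpha
  ancestors of Alpha: {Eta, Theta, Alpha}
Path from root to Epsilon: Eta -> Gamma -> Epsilon
  ancestors of Epsilon: {Eta, Gamma, Epsilon}
Common ancestors: {Eta}
Walk up from Epsilon: Epsilon (not in ancestors of Alpha), Gamma (not in ancestors of Alpha), Eta (in ancestors of Alpha)
Deepest common ancestor (LCA) = Eta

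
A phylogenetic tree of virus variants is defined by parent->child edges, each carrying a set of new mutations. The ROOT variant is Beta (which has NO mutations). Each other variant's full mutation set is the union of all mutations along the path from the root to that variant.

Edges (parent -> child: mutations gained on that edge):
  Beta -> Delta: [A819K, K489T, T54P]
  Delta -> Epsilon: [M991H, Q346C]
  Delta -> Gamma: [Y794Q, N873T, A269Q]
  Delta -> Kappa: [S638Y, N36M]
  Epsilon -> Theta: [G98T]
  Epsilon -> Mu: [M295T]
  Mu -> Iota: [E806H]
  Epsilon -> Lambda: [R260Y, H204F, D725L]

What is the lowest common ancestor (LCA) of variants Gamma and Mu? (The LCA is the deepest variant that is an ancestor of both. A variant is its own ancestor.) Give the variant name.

Answer: Delta

Derivation:
Path from root to Gamma: Beta -> Delta -> Gamma
  ancestors of Gamma: {Beta, Delta, Gamma}
Path from root to Mu: Beta -> Delta -> Epsilon -> Mu
  ancestors of Mu: {Beta, Delta, Epsilon, Mu}
Common ancestors: {Beta, Delta}
Walk up from Mu: Mu (not in ancestors of Gamma), Epsilon (not in ancestors of Gamma), Delta (in ancestors of Gamma), Beta (in ancestors of Gamma)
Deepest common ancestor (LCA) = Delta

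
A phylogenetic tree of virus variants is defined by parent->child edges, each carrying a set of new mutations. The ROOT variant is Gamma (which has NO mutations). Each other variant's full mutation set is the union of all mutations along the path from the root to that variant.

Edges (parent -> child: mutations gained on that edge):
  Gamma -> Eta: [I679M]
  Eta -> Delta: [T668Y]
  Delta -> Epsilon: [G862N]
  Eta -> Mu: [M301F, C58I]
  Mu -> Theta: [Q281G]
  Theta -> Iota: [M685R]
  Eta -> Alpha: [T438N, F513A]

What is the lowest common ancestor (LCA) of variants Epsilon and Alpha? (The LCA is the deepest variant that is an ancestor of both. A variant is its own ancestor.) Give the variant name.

Answer: Eta

Derivation:
Path from root to Epsilon: Gamma -> Eta -> Delta -> Epsilon
  ancestors of Epsilon: {Gamma, Eta, Delta, Epsilon}
Path from root to Alpha: Gamma -> Eta -> Alpha
  ancestors of Alpha: {Gamma, Eta, Alpha}
Common ancestors: {Gamma, Eta}
Walk up from Alpha: Alpha (not in ancestors of Epsilon), Eta (in ancestors of Epsilon), Gamma (in ancestors of Epsilon)
Deepest common ancestor (LCA) = Eta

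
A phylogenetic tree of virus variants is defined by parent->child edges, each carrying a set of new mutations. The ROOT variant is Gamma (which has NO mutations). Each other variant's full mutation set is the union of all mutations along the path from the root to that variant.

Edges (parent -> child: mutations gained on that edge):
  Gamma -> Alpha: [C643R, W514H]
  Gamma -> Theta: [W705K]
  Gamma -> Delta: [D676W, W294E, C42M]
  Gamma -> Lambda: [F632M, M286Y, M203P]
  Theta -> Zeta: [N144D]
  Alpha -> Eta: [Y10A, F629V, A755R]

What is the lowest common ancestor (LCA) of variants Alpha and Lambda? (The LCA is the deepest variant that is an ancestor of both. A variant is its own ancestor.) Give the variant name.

Path from root to Alpha: Gamma -> Alpha
  ancestors of Alpha: {Gamma, Alpha}
Path from root to Lambda: Gamma -> Lambda
  ancestors of Lambda: {Gamma, Lambda}
Common ancestors: {Gamma}
Walk up from Lambda: Lambda (not in ancestors of Alpha), Gamma (in ancestors of Alpha)
Deepest common ancestor (LCA) = Gamma

Answer: Gamma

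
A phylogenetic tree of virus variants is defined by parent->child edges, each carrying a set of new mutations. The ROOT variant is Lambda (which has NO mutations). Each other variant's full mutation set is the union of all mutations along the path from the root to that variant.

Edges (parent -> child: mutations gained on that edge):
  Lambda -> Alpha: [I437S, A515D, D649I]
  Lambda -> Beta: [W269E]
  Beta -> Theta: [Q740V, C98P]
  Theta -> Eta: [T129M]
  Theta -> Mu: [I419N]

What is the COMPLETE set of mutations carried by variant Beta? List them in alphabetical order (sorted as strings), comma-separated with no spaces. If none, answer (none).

At Lambda: gained [] -> total []
At Beta: gained ['W269E'] -> total ['W269E']

Answer: W269E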